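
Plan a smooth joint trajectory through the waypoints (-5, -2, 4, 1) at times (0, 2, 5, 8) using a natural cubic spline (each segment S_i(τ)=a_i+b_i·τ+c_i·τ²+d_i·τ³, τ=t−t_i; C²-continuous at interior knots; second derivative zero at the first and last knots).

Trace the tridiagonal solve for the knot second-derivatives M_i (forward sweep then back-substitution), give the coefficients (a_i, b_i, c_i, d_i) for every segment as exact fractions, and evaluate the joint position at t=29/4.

Δ: Δ0=3/2, Δ1=2, Δ2=-1
row 1: diag=10, rhs=3; c'=3/10, d'=3/10
row 2: denom=12−3·3/10=111/10; d'=(-18−3·3/10)/(111/10)=-63/37
back: M2=-63/37
back: M1=3/10−3/10·-63/37=30/37
M: M0=0, M1=30/37, M2=-63/37, M3=0
seg 0: a=-5, c=M0/2=0, d=(M1−M0)/(6·2)=5/74, b=Δ0−h0·(2M0+M1)/6=91/74
seg 1: a=-2, c=M1/2=15/37, d=(M2−M1)/(6·3)=-31/222, b=Δ1−h1·(2M1+M2)/6=151/74
seg 2: a=4, c=M2/2=-63/74, d=(M3−M2)/(6·3)=7/74, b=Δ2−h2·(2M2+M3)/6=26/37
t_q=29/4 → seg 2, τ=9/4; S=4+26/37·τ+-63/74·τ²+7/74·τ³=11123/4736

  seg 0: a=-5 b=91/74 c=0 d=5/74
  seg 1: a=-2 b=151/74 c=15/37 d=-31/222
  seg 2: a=4 b=26/37 c=-63/74 d=7/74
S(29/4) = 11123/4736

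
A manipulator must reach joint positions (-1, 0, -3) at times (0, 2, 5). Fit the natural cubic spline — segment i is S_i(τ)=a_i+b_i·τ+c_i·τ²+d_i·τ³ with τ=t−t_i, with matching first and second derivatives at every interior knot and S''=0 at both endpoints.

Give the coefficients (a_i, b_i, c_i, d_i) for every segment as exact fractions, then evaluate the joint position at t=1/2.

  seg 0: a=-1 b=4/5 c=0 d=-3/40
  seg 1: a=0 b=-1/10 c=-9/20 d=1/20
S(1/2) = -39/64

Δ: Δ0=1/2, Δ1=-1
row 1: diag=10, rhs=-9; c'=3/10, d'=-9/10
back: M1=-9/10
M: M0=0, M1=-9/10, M2=0
seg 0: a=-1, c=M0/2=0, d=(M1−M0)/(6·2)=-3/40, b=Δ0−h0·(2M0+M1)/6=4/5
seg 1: a=0, c=M1/2=-9/20, d=(M2−M1)/(6·3)=1/20, b=Δ1−h1·(2M1+M2)/6=-1/10
t_q=1/2 → seg 0, τ=1/2; S=-1+4/5·τ+0·τ²+-3/40·τ³=-39/64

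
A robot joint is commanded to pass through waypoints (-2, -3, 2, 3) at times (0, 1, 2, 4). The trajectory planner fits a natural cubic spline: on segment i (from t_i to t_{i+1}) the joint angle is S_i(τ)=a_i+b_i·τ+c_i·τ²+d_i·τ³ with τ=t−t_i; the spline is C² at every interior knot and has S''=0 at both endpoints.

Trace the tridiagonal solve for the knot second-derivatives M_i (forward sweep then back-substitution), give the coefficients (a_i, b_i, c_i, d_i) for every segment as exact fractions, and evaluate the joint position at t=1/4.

Δ: Δ0=-1, Δ1=5, Δ2=1/2
row 1: diag=4, rhs=36; c'=1/4, d'=9
row 2: denom=6−1·1/4=23/4; d'=(-27−1·9)/(23/4)=-144/23
back: M2=-144/23
back: M1=9−1/4·-144/23=243/23
M: M0=0, M1=243/23, M2=-144/23, M3=0
seg 0: a=-2, c=M0/2=0, d=(M1−M0)/(6·1)=81/46, b=Δ0−h0·(2M0+M1)/6=-127/46
seg 1: a=-3, c=M1/2=243/46, d=(M2−M1)/(6·1)=-129/46, b=Δ1−h1·(2M1+M2)/6=58/23
seg 2: a=2, c=M2/2=-72/23, d=(M3−M2)/(6·2)=12/23, b=Δ2−h2·(2M2+M3)/6=215/46
t_q=1/4 → seg 0, τ=1/4; S=-2+-127/46·τ+0·τ²+81/46·τ³=-7839/2944

  seg 0: a=-2 b=-127/46 c=0 d=81/46
  seg 1: a=-3 b=58/23 c=243/46 d=-129/46
  seg 2: a=2 b=215/46 c=-72/23 d=12/23
S(1/4) = -7839/2944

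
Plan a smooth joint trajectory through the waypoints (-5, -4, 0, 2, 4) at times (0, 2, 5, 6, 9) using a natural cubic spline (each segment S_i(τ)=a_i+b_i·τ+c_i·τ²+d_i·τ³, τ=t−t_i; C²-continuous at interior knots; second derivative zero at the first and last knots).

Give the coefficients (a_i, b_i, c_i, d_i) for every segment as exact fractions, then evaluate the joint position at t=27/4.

  seg 0: a=-5 b=107/279 c=0 d=65/2232
  seg 1: a=-4 b=409/558 c=65/372 d=85/10044
  seg 2: a=0 b=2243/1116 c=70/279 d=-97/372
  seg 3: a=2 b=965/558 c=-593/1116 d=593/10044
S(27/4) = 23991/7936

Δ: Δ0=1/2, Δ1=4/3, Δ2=2, Δ3=2/3
row 1: diag=10, rhs=5; c'=3/10, d'=1/2
row 2: denom=8−3·3/10=71/10; d'=(4−3·1/2)/(71/10)=25/71
row 3: denom=8−1·10/71=558/71; d'=(-8−1·25/71)/(558/71)=-593/558
back: M3=-593/558
back: M2=25/71−10/71·-593/558=140/279
back: M1=1/2−3/10·140/279=65/186
M: M0=0, M1=65/186, M2=140/279, M3=-593/558, M4=0
seg 0: a=-5, c=M0/2=0, d=(M1−M0)/(6·2)=65/2232, b=Δ0−h0·(2M0+M1)/6=107/279
seg 1: a=-4, c=M1/2=65/372, d=(M2−M1)/(6·3)=85/10044, b=Δ1−h1·(2M1+M2)/6=409/558
seg 2: a=0, c=M2/2=70/279, d=(M3−M2)/(6·1)=-97/372, b=Δ2−h2·(2M2+M3)/6=2243/1116
seg 3: a=2, c=M3/2=-593/1116, d=(M4−M3)/(6·3)=593/10044, b=Δ3−h3·(2M3+M4)/6=965/558
t_q=27/4 → seg 3, τ=3/4; S=2+965/558·τ+-593/1116·τ²+593/10044·τ³=23991/7936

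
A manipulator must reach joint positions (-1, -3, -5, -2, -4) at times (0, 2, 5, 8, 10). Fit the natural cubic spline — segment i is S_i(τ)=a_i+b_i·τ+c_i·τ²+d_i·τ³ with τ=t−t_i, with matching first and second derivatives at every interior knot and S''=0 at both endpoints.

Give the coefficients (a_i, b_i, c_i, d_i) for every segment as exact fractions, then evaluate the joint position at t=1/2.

  seg 0: a=-1 b=-479/510 c=0 d=-31/2040
  seg 1: a=-3 b=-286/255 c=-31/340 d=743/9180
  seg 2: a=-5 b=31/60 c=65/102 d=-1457/9180
  seg 3: a=-2 b=14/255 c=-269/340 d=269/2040
S(1/2) = -1601/1088

Δ: Δ0=-1, Δ1=-2/3, Δ2=1, Δ3=-1
row 1: diag=10, rhs=2; c'=3/10, d'=1/5
row 2: denom=12−3·3/10=111/10; d'=(10−3·1/5)/(111/10)=94/111
row 3: denom=10−3·10/37=340/37; d'=(-12−3·94/111)/(340/37)=-269/170
back: M3=-269/170
back: M2=94/111−10/37·-269/170=65/51
back: M1=1/5−3/10·65/51=-31/170
M: M0=0, M1=-31/170, M2=65/51, M3=-269/170, M4=0
seg 0: a=-1, c=M0/2=0, d=(M1−M0)/(6·2)=-31/2040, b=Δ0−h0·(2M0+M1)/6=-479/510
seg 1: a=-3, c=M1/2=-31/340, d=(M2−M1)/(6·3)=743/9180, b=Δ1−h1·(2M1+M2)/6=-286/255
seg 2: a=-5, c=M2/2=65/102, d=(M3−M2)/(6·3)=-1457/9180, b=Δ2−h2·(2M2+M3)/6=31/60
seg 3: a=-2, c=M3/2=-269/340, d=(M4−M3)/(6·2)=269/2040, b=Δ3−h3·(2M3+M4)/6=14/255
t_q=1/2 → seg 0, τ=1/2; S=-1+-479/510·τ+0·τ²+-31/2040·τ³=-1601/1088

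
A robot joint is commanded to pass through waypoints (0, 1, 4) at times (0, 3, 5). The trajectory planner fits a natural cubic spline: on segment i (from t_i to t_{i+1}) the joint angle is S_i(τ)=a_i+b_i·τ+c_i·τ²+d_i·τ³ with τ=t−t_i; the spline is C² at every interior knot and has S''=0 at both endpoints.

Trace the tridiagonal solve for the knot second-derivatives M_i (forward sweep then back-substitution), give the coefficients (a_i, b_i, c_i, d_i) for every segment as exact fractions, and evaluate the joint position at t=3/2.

  seg 0: a=0 b=-1/60 c=0 d=7/180
  seg 1: a=1 b=31/30 c=7/20 d=-7/120
S(3/2) = 17/160

Δ: Δ0=1/3, Δ1=3/2
row 1: diag=10, rhs=7; c'=1/5, d'=7/10
back: M1=7/10
M: M0=0, M1=7/10, M2=0
seg 0: a=0, c=M0/2=0, d=(M1−M0)/(6·3)=7/180, b=Δ0−h0·(2M0+M1)/6=-1/60
seg 1: a=1, c=M1/2=7/20, d=(M2−M1)/(6·2)=-7/120, b=Δ1−h1·(2M1+M2)/6=31/30
t_q=3/2 → seg 0, τ=3/2; S=0+-1/60·τ+0·τ²+7/180·τ³=17/160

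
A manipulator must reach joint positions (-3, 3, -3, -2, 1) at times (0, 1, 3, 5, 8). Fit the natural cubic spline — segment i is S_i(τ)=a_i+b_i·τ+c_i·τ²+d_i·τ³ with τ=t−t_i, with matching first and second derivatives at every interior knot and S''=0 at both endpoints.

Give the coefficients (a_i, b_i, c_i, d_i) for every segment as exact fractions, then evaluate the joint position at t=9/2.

Δ: Δ0=6, Δ1=-3, Δ2=1/2, Δ3=1
row 1: diag=6, rhs=-54; c'=1/3, d'=-9
row 2: denom=8−2·1/3=22/3; d'=(21−2·-9)/(22/3)=117/22
row 3: denom=10−2·3/11=104/11; d'=(3−2·117/22)/(104/11)=-21/26
back: M3=-21/26
back: M2=117/22−3/11·-21/26=72/13
back: M1=-9−1/3·72/13=-141/13
M: M0=0, M1=-141/13, M2=72/13, M3=-21/26, M4=0
seg 0: a=-3, c=M0/2=0, d=(M1−M0)/(6·1)=-47/26, b=Δ0−h0·(2M0+M1)/6=203/26
seg 1: a=3, c=M1/2=-141/26, d=(M2−M1)/(6·2)=71/52, b=Δ1−h1·(2M1+M2)/6=31/13
seg 2: a=-3, c=M2/2=36/13, d=(M3−M2)/(6·2)=-55/104, b=Δ2−h2·(2M2+M3)/6=-38/13
seg 3: a=-2, c=M3/2=-21/52, d=(M4−M3)/(6·3)=7/156, b=Δ3−h3·(2M3+M4)/6=47/26
t_q=9/2 → seg 2, τ=3/2; S=-3+-38/13·τ+36/13·τ²+-55/104·τ³=-2445/832

  seg 0: a=-3 b=203/26 c=0 d=-47/26
  seg 1: a=3 b=31/13 c=-141/26 d=71/52
  seg 2: a=-3 b=-38/13 c=36/13 d=-55/104
  seg 3: a=-2 b=47/26 c=-21/52 d=7/156
S(9/2) = -2445/832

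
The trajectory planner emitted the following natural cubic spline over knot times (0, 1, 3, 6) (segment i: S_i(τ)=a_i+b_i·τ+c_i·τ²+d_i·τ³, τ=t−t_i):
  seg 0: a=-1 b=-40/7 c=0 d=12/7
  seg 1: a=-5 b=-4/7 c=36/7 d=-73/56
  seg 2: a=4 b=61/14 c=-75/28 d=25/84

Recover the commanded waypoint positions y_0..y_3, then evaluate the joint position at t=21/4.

y_0 = S_0(0) = a_0 = -1
y_1 = S_1(0) = a_1 = -5
y_2 = S_2(0) = a_2 = 4
y_3 = S_2(3) = 1
t_q=21/4 is in segment 2 (τ=9/4); S_2(τ)=6511/1792

y_0=-1 y_1=-5 y_2=4 y_3=1
S(21/4) = 6511/1792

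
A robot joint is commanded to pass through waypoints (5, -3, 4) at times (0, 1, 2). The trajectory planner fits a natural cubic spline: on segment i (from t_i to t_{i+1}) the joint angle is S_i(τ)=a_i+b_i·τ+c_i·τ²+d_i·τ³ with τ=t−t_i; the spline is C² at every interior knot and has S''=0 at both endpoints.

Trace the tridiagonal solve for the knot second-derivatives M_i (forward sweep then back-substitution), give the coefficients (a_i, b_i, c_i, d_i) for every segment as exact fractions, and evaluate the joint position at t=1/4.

  seg 0: a=5 b=-47/4 c=0 d=15/4
  seg 1: a=-3 b=-1/2 c=45/4 d=-15/4
S(1/4) = 543/256

Δ: Δ0=-8, Δ1=7
row 1: diag=4, rhs=90; c'=1/4, d'=45/2
back: M1=45/2
M: M0=0, M1=45/2, M2=0
seg 0: a=5, c=M0/2=0, d=(M1−M0)/(6·1)=15/4, b=Δ0−h0·(2M0+M1)/6=-47/4
seg 1: a=-3, c=M1/2=45/4, d=(M2−M1)/(6·1)=-15/4, b=Δ1−h1·(2M1+M2)/6=-1/2
t_q=1/4 → seg 0, τ=1/4; S=5+-47/4·τ+0·τ²+15/4·τ³=543/256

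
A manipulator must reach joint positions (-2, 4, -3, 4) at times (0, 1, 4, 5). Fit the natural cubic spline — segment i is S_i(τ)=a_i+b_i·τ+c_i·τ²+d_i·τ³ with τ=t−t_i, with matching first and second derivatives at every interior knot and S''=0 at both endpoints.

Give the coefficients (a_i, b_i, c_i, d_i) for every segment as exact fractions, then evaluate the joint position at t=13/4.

  seg 0: a=-2 b=1274/165 c=0 d=-284/165
  seg 1: a=4 b=422/165 c=-284/55 d=53/45
  seg 2: a=-3 b=557/165 c=299/55 d=-299/165
S(13/4) = -10457/3520

Δ: Δ0=6, Δ1=-7/3, Δ2=7
row 1: diag=8, rhs=-50; c'=3/8, d'=-25/4
row 2: denom=8−3·3/8=55/8; d'=(56−3·-25/4)/(55/8)=598/55
back: M2=598/55
back: M1=-25/4−3/8·598/55=-568/55
M: M0=0, M1=-568/55, M2=598/55, M3=0
seg 0: a=-2, c=M0/2=0, d=(M1−M0)/(6·1)=-284/165, b=Δ0−h0·(2M0+M1)/6=1274/165
seg 1: a=4, c=M1/2=-284/55, d=(M2−M1)/(6·3)=53/45, b=Δ1−h1·(2M1+M2)/6=422/165
seg 2: a=-3, c=M2/2=299/55, d=(M3−M2)/(6·1)=-299/165, b=Δ2−h2·(2M2+M3)/6=557/165
t_q=13/4 → seg 1, τ=9/4; S=4+422/165·τ+-284/55·τ²+53/45·τ³=-10457/3520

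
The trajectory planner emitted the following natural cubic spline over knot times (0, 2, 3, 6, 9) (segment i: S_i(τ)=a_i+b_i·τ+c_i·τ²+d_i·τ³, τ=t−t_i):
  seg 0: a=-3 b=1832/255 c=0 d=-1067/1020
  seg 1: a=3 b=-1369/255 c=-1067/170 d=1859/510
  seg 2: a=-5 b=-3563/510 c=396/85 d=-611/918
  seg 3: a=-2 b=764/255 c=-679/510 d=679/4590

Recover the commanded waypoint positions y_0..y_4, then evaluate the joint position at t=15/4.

y_0=-3 y_1=3 y_2=-5 y_3=-2 y_4=-1
S(15/4) = -85951/10880

y_0 = S_0(0) = a_0 = -3
y_1 = S_1(0) = a_1 = 3
y_2 = S_2(0) = a_2 = -5
y_3 = S_3(0) = a_3 = -2
y_4 = S_3(3) = -1
t_q=15/4 is in segment 2 (τ=3/4); S_2(τ)=-85951/10880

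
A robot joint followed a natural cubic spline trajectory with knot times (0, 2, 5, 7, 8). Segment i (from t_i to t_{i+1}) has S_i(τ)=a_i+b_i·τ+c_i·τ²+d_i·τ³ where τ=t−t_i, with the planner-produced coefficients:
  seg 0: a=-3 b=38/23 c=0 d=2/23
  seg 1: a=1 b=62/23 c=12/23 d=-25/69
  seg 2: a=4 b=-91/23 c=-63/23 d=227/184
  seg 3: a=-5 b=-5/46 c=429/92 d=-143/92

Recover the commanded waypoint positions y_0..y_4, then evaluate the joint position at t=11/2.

y_0 = S_0(0) = a_0 = -3
y_1 = S_1(0) = a_1 = 1
y_2 = S_2(0) = a_2 = 4
y_3 = S_3(0) = a_3 = -5
y_4 = S_3(1) = -2
t_q=11/2 is in segment 2 (τ=1/2); S_2(τ)=2195/1472

y_0=-3 y_1=1 y_2=4 y_3=-5 y_4=-2
S(11/2) = 2195/1472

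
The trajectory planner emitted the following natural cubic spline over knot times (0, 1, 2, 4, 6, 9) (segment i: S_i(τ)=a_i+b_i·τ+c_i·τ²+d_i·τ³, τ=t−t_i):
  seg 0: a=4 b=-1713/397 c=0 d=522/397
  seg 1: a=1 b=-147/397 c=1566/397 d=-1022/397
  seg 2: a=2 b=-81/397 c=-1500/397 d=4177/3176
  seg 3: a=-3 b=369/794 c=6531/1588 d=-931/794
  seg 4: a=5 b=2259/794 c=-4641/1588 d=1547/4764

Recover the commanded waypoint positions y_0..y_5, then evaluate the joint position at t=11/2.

y_0=4 y_1=1 y_2=2 y_3=-3 y_4=5 y_5=-4
S(11/2) = 9507/3176

y_0 = S_0(0) = a_0 = 4
y_1 = S_1(0) = a_1 = 1
y_2 = S_2(0) = a_2 = 2
y_3 = S_3(0) = a_3 = -3
y_4 = S_4(0) = a_4 = 5
y_5 = S_4(3) = -4
t_q=11/2 is in segment 3 (τ=3/2); S_3(τ)=9507/3176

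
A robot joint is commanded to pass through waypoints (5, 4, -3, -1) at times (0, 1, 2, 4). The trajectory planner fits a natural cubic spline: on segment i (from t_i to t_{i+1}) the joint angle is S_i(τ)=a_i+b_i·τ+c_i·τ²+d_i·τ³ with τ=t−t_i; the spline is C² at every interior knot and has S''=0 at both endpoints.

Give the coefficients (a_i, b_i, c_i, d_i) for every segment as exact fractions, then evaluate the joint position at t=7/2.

Δ: Δ0=-1, Δ1=-7, Δ2=1
row 1: diag=4, rhs=-36; c'=1/4, d'=-9
row 2: denom=6−1·1/4=23/4; d'=(48−1·-9)/(23/4)=228/23
back: M2=228/23
back: M1=-9−1/4·228/23=-264/23
M: M0=0, M1=-264/23, M2=228/23, M3=0
seg 0: a=5, c=M0/2=0, d=(M1−M0)/(6·1)=-44/23, b=Δ0−h0·(2M0+M1)/6=21/23
seg 1: a=4, c=M1/2=-132/23, d=(M2−M1)/(6·1)=82/23, b=Δ1−h1·(2M1+M2)/6=-111/23
seg 2: a=-3, c=M2/2=114/23, d=(M3−M2)/(6·2)=-19/23, b=Δ2−h2·(2M2+M3)/6=-129/23
t_q=7/2 → seg 2, τ=3/2; S=-3+-129/23·τ+114/23·τ²+-19/23·τ³=-561/184

  seg 0: a=5 b=21/23 c=0 d=-44/23
  seg 1: a=4 b=-111/23 c=-132/23 d=82/23
  seg 2: a=-3 b=-129/23 c=114/23 d=-19/23
S(7/2) = -561/184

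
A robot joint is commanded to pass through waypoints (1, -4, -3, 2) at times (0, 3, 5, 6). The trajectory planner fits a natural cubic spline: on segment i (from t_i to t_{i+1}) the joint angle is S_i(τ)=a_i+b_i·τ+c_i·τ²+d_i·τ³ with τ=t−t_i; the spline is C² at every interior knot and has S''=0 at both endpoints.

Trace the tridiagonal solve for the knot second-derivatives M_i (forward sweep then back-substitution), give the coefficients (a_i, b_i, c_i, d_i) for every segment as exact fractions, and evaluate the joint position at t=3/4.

  seg 0: a=1 b=-79/42 c=0 d=1/42
  seg 1: a=-4 b=-26/21 c=3/14 d=55/168
  seg 2: a=-3 b=149/42 c=61/28 d=-61/84
S(3/4) = -359/896

Δ: Δ0=-5/3, Δ1=1/2, Δ2=5
row 1: diag=10, rhs=13; c'=1/5, d'=13/10
row 2: denom=6−2·1/5=28/5; d'=(27−2·13/10)/(28/5)=61/14
back: M2=61/14
back: M1=13/10−1/5·61/14=3/7
M: M0=0, M1=3/7, M2=61/14, M3=0
seg 0: a=1, c=M0/2=0, d=(M1−M0)/(6·3)=1/42, b=Δ0−h0·(2M0+M1)/6=-79/42
seg 1: a=-4, c=M1/2=3/14, d=(M2−M1)/(6·2)=55/168, b=Δ1−h1·(2M1+M2)/6=-26/21
seg 2: a=-3, c=M2/2=61/28, d=(M3−M2)/(6·1)=-61/84, b=Δ2−h2·(2M2+M3)/6=149/42
t_q=3/4 → seg 0, τ=3/4; S=1+-79/42·τ+0·τ²+1/42·τ³=-359/896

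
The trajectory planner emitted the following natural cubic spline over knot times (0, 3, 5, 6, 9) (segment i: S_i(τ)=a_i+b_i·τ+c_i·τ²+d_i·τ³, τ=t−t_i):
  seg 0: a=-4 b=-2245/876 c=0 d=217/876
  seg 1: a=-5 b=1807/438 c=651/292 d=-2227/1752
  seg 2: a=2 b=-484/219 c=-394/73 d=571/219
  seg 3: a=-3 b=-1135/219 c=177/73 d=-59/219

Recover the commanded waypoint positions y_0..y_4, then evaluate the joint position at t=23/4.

y_0=-4 y_1=-5 y_2=2 y_3=-3 y_4=-4
S(23/4) = -7445/4672

y_0 = S_0(0) = a_0 = -4
y_1 = S_1(0) = a_1 = -5
y_2 = S_2(0) = a_2 = 2
y_3 = S_3(0) = a_3 = -3
y_4 = S_3(3) = -4
t_q=23/4 is in segment 2 (τ=3/4); S_2(τ)=-7445/4672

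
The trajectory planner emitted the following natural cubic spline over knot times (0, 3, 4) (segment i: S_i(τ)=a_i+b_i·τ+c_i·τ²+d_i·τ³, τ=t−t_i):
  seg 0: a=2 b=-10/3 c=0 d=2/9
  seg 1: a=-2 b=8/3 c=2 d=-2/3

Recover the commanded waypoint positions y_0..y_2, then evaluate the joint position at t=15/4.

y_0=2 y_1=-2 y_2=2
S(15/4) = 27/32

y_0 = S_0(0) = a_0 = 2
y_1 = S_1(0) = a_1 = -2
y_2 = S_1(1) = 2
t_q=15/4 is in segment 1 (τ=3/4); S_1(τ)=27/32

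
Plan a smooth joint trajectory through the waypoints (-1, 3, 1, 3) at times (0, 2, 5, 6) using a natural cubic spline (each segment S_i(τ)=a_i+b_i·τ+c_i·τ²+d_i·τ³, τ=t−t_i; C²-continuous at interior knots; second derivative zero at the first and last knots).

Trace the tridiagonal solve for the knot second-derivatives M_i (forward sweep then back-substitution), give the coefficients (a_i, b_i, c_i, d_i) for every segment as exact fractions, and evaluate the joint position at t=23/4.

  seg 0: a=-1 b=602/213 c=0 d=-44/213
  seg 1: a=3 b=74/213 c=-88/71 d=64/213
  seg 2: a=1 b=218/213 c=104/71 d=-104/213
S(23/4) = 1355/568

Δ: Δ0=2, Δ1=-2/3, Δ2=2
row 1: diag=10, rhs=-16; c'=3/10, d'=-8/5
row 2: denom=8−3·3/10=71/10; d'=(16−3·-8/5)/(71/10)=208/71
back: M2=208/71
back: M1=-8/5−3/10·208/71=-176/71
M: M0=0, M1=-176/71, M2=208/71, M3=0
seg 0: a=-1, c=M0/2=0, d=(M1−M0)/(6·2)=-44/213, b=Δ0−h0·(2M0+M1)/6=602/213
seg 1: a=3, c=M1/2=-88/71, d=(M2−M1)/(6·3)=64/213, b=Δ1−h1·(2M1+M2)/6=74/213
seg 2: a=1, c=M2/2=104/71, d=(M3−M2)/(6·1)=-104/213, b=Δ2−h2·(2M2+M3)/6=218/213
t_q=23/4 → seg 2, τ=3/4; S=1+218/213·τ+104/71·τ²+-104/213·τ³=1355/568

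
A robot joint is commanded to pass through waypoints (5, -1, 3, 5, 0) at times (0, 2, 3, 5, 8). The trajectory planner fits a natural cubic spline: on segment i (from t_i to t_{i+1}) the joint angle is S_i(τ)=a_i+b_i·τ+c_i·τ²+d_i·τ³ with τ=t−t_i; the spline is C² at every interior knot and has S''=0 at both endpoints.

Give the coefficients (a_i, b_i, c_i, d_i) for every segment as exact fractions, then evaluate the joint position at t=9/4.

  seg 0: a=5 b=-2717/489 c=0 d=625/978
  seg 1: a=-1 b=1033/489 c=625/163 d=-952/489
  seg 2: a=3 b=1927/489 c=-327/163 d=131/489
  seg 3: a=5 b=-425/489 c=-65/163 d=65/1467
S(9/4) = -685/2608

Δ: Δ0=-3, Δ1=4, Δ2=1, Δ3=-5/3
row 1: diag=6, rhs=42; c'=1/6, d'=7
row 2: denom=6−1·1/6=35/6; d'=(-18−1·7)/(35/6)=-30/7
row 3: denom=10−2·12/35=326/35; d'=(-16−2·-30/7)/(326/35)=-130/163
back: M3=-130/163
back: M2=-30/7−12/35·-130/163=-654/163
back: M1=7−1/6·-654/163=1250/163
M: M0=0, M1=1250/163, M2=-654/163, M3=-130/163, M4=0
seg 0: a=5, c=M0/2=0, d=(M1−M0)/(6·2)=625/978, b=Δ0−h0·(2M0+M1)/6=-2717/489
seg 1: a=-1, c=M1/2=625/163, d=(M2−M1)/(6·1)=-952/489, b=Δ1−h1·(2M1+M2)/6=1033/489
seg 2: a=3, c=M2/2=-327/163, d=(M3−M2)/(6·2)=131/489, b=Δ2−h2·(2M2+M3)/6=1927/489
seg 3: a=5, c=M3/2=-65/163, d=(M4−M3)/(6·3)=65/1467, b=Δ3−h3·(2M3+M4)/6=-425/489
t_q=9/4 → seg 1, τ=1/4; S=-1+1033/489·τ+625/163·τ²+-952/489·τ³=-685/2608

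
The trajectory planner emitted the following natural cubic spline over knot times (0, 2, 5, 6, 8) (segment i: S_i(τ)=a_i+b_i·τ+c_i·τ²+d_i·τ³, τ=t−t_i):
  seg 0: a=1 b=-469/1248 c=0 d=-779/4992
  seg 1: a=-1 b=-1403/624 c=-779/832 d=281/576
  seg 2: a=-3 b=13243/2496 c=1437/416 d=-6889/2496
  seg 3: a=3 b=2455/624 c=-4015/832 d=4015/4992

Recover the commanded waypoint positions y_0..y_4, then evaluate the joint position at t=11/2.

y_0=1 y_1=-1 y_2=-3 y_3=3 y_4=-2
S(11/2) = 1141/6656

y_0 = S_0(0) = a_0 = 1
y_1 = S_1(0) = a_1 = -1
y_2 = S_2(0) = a_2 = -3
y_3 = S_3(0) = a_3 = 3
y_4 = S_3(2) = -2
t_q=11/2 is in segment 2 (τ=1/2); S_2(τ)=1141/6656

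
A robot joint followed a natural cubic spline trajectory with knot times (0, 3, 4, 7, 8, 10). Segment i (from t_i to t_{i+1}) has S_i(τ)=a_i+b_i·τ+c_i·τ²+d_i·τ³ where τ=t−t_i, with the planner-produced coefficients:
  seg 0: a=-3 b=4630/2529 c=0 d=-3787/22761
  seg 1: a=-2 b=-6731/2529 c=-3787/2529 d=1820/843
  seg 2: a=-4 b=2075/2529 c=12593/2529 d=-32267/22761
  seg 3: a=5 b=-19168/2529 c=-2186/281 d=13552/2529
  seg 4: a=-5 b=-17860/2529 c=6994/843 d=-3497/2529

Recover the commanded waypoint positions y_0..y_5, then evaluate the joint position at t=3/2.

y_0 = S_0(0) = a_0 = -3
y_1 = S_1(0) = a_1 = -2
y_2 = S_2(0) = a_2 = -4
y_3 = S_3(0) = a_3 = 5
y_4 = S_4(0) = a_4 = -5
y_5 = S_4(2) = 3
t_q=3/2 is in segment 0 (τ=3/2); S_0(τ)=-1833/2248

y_0=-3 y_1=-2 y_2=-4 y_3=5 y_4=-5 y_5=3
S(3/2) = -1833/2248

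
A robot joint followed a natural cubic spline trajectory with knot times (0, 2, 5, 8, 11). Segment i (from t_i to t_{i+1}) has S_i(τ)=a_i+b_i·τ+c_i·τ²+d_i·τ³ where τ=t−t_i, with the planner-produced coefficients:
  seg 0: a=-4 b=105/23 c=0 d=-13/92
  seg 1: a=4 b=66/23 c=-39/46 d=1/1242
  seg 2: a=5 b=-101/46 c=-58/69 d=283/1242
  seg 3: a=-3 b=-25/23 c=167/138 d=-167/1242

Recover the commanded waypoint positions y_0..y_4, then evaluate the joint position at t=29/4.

y_0 = S_0(0) = a_0 = -4
y_1 = S_1(0) = a_1 = 4
y_2 = S_2(0) = a_2 = 5
y_3 = S_3(0) = a_3 = -3
y_4 = S_3(3) = 1
t_q=29/4 is in segment 2 (τ=9/4); S_2(τ)=-4711/2944

y_0=-4 y_1=4 y_2=5 y_3=-3 y_4=1
S(29/4) = -4711/2944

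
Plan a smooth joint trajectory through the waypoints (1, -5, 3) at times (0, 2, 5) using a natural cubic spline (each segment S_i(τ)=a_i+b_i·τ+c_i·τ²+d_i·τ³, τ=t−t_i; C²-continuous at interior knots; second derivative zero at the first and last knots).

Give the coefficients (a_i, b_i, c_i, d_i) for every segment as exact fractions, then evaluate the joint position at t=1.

  seg 0: a=1 b=-62/15 c=0 d=17/60
  seg 1: a=-5 b=-11/15 c=17/10 d=-17/90
S(1) = -57/20

Δ: Δ0=-3, Δ1=8/3
row 1: diag=10, rhs=34; c'=3/10, d'=17/5
back: M1=17/5
M: M0=0, M1=17/5, M2=0
seg 0: a=1, c=M0/2=0, d=(M1−M0)/(6·2)=17/60, b=Δ0−h0·(2M0+M1)/6=-62/15
seg 1: a=-5, c=M1/2=17/10, d=(M2−M1)/(6·3)=-17/90, b=Δ1−h1·(2M1+M2)/6=-11/15
t_q=1 → seg 0, τ=1; S=1+-62/15·τ+0·τ²+17/60·τ³=-57/20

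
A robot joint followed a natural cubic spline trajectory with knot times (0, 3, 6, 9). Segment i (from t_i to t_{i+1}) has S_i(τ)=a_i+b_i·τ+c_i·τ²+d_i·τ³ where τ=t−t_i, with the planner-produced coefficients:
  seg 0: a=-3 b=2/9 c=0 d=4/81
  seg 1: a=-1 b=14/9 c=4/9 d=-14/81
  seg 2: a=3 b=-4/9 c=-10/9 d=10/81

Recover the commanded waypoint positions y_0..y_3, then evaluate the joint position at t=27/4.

y_0=-3 y_1=-1 y_2=3 y_3=-5
S(27/4) = 67/32

y_0 = S_0(0) = a_0 = -3
y_1 = S_1(0) = a_1 = -1
y_2 = S_2(0) = a_2 = 3
y_3 = S_2(3) = -5
t_q=27/4 is in segment 2 (τ=3/4); S_2(τ)=67/32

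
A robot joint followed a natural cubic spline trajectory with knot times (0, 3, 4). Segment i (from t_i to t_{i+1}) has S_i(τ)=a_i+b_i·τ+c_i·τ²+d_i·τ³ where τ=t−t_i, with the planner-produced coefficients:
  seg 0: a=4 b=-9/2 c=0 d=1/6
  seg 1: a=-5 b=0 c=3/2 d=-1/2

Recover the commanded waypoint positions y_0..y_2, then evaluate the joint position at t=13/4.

y_0=4 y_1=-5 y_2=-4
S(13/4) = -629/128

y_0 = S_0(0) = a_0 = 4
y_1 = S_1(0) = a_1 = -5
y_2 = S_1(1) = -4
t_q=13/4 is in segment 1 (τ=1/4); S_1(τ)=-629/128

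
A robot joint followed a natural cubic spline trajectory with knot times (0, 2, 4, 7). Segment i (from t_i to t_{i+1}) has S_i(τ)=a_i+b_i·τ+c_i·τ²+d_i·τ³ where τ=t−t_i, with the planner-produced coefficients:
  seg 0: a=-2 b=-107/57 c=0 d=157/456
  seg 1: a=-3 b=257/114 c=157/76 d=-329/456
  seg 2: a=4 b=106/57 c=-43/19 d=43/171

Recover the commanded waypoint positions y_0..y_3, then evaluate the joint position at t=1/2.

y_0=-2 y_1=-3 y_2=4 y_3=-4
S(1/2) = -3521/1216

y_0 = S_0(0) = a_0 = -2
y_1 = S_1(0) = a_1 = -3
y_2 = S_2(0) = a_2 = 4
y_3 = S_2(3) = -4
t_q=1/2 is in segment 0 (τ=1/2); S_0(τ)=-3521/1216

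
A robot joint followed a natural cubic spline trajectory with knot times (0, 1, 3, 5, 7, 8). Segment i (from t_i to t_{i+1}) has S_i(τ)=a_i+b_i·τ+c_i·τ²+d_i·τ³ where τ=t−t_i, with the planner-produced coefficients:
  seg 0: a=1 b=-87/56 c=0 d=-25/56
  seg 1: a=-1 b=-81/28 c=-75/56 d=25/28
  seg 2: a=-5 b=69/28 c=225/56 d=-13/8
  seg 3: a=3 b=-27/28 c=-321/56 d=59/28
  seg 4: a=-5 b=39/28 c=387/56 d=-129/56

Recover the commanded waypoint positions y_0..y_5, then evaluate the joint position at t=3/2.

y_0 = S_0(0) = a_0 = 1
y_1 = S_1(0) = a_1 = -1
y_2 = S_2(0) = a_2 = -5
y_3 = S_3(0) = a_3 = 3
y_4 = S_4(0) = a_4 = -5
y_5 = S_4(1) = 1
t_q=3/2 is in segment 1 (τ=1/2); S_1(τ)=-299/112

y_0=1 y_1=-1 y_2=-5 y_3=3 y_4=-5 y_5=1
S(3/2) = -299/112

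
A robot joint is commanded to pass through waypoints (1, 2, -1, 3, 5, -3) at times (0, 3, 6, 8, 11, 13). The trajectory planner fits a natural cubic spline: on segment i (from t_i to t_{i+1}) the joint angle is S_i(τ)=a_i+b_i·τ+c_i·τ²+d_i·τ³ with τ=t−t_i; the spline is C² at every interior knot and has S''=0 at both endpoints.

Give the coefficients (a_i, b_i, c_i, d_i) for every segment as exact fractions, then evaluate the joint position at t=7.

Δ: Δ0=1/3, Δ1=-1, Δ2=2, Δ3=2/3, Δ4=-4
row 1: diag=12, rhs=-8; c'=1/4, d'=-2/3
row 2: denom=10−3·1/4=37/4; d'=(18−3·-2/3)/(37/4)=80/37
row 3: denom=10−2·8/37=354/37; d'=(-8−2·80/37)/(354/37)=-76/59
row 4: denom=10−3·37/118=1069/118; d'=(-28−3·-76/59)/(1069/118)=-2848/1069
back: M4=-2848/1069
back: M3=-76/59−37/118·-2848/1069=-484/1069
back: M2=80/37−8/37·-484/1069=2416/1069
back: M1=-2/3−1/4·2416/1069=-3950/3207
M: M0=0, M1=-3950/3207, M2=2416/1069, M3=-484/1069, M4=-2848/1069, M5=0
seg 0: a=1, c=M0/2=0, d=(M1−M0)/(6·3)=-1975/28863, b=Δ0−h0·(2M0+M1)/6=3044/3207
seg 1: a=2, c=M1/2=-1975/3207, d=(M2−M1)/(6·3)=5599/28863, b=Δ1−h1·(2M1+M2)/6=-2881/3207
seg 2: a=-1, c=M2/2=1208/1069, d=(M3−M2)/(6·2)=-725/3207, b=Δ2−h2·(2M2+M3)/6=2066/3207
seg 3: a=3, c=M3/2=-242/1069, d=(M4−M3)/(6·3)=-394/3207, b=Δ3−h3·(2M3+M4)/6=7862/3207
seg 4: a=5, c=M4/2=-1424/1069, d=(M5−M4)/(6·2)=712/3207, b=Δ4−h4·(2M4+M5)/6=-7132/3207
t_q=7 → seg 2, τ=1; S=-1+2066/3207·τ+1208/1069·τ²+-725/3207·τ³=586/1069

  seg 0: a=1 b=3044/3207 c=0 d=-1975/28863
  seg 1: a=2 b=-2881/3207 c=-1975/3207 d=5599/28863
  seg 2: a=-1 b=2066/3207 c=1208/1069 d=-725/3207
  seg 3: a=3 b=7862/3207 c=-242/1069 d=-394/3207
  seg 4: a=5 b=-7132/3207 c=-1424/1069 d=712/3207
S(7) = 586/1069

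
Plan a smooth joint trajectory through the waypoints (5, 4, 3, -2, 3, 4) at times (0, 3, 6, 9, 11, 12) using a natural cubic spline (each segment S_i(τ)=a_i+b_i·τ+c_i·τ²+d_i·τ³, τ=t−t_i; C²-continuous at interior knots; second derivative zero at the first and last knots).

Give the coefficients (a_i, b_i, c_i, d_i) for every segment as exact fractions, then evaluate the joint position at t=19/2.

Δ: Δ0=-1/3, Δ1=-1/3, Δ2=-5/3, Δ3=5/2, Δ4=1
row 1: diag=12, rhs=0; c'=1/4, d'=0
row 2: denom=12−3·1/4=45/4; d'=(-8−3·0)/(45/4)=-32/45
row 3: denom=10−3·4/15=46/5; d'=(25−3·-32/45)/(46/5)=407/138
row 4: denom=6−2·5/23=128/23; d'=(-9−2·407/138)/(128/23)=-257/96
back: M4=-257/96
back: M3=407/138−5/23·-257/96=113/32
back: M2=-32/45−4/15·113/32=-119/72
back: M1=0−1/4·-119/72=119/288
M: M0=0, M1=119/288, M2=-119/72, M3=113/32, M4=-257/96, M5=0
seg 0: a=5, c=M0/2=0, d=(M1−M0)/(6·3)=119/5184, b=Δ0−h0·(2M0+M1)/6=-311/576
seg 1: a=4, c=M1/2=119/576, d=(M2−M1)/(6·3)=-595/5184, b=Δ1−h1·(2M1+M2)/6=23/288
seg 2: a=3, c=M2/2=-119/144, d=(M3−M2)/(6·3)=1493/5184, b=Δ2−h2·(2M2+M3)/6=-1025/576
seg 3: a=-2, c=M3/2=113/64, d=(M4−M3)/(6·2)=-149/288, b=Δ3−h3·(2M3+M4)/6=299/288
seg 4: a=3, c=M4/2=-257/192, d=(M5−M4)/(6·1)=257/576, b=Δ4−h4·(2M4+M5)/6=545/288
t_q=19/2 → seg 3, τ=1/2; S=-2+299/288·τ+113/64·τ²+-149/288·τ³=-53/48

  seg 0: a=5 b=-311/576 c=0 d=119/5184
  seg 1: a=4 b=23/288 c=119/576 d=-595/5184
  seg 2: a=3 b=-1025/576 c=-119/144 d=1493/5184
  seg 3: a=-2 b=299/288 c=113/64 d=-149/288
  seg 4: a=3 b=545/288 c=-257/192 d=257/576
S(19/2) = -53/48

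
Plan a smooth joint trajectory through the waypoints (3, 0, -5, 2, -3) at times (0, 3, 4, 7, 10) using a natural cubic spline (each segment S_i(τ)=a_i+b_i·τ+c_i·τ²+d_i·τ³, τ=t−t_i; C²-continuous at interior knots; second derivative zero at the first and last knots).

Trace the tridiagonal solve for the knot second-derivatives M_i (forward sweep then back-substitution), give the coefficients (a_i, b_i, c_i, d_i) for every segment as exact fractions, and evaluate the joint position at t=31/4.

Δ: Δ0=-1, Δ1=-5, Δ2=7/3, Δ3=-5/3
row 1: diag=8, rhs=-24; c'=1/8, d'=-3
row 2: denom=8−1·1/8=63/8; d'=(44−1·-3)/(63/8)=376/63
row 3: denom=12−3·8/21=76/7; d'=(-24−3·376/63)/(76/7)=-220/57
back: M3=-220/57
back: M2=376/63−8/21·-220/57=424/57
back: M1=-3−1/8·424/57=-224/57
M: M0=0, M1=-224/57, M2=424/57, M3=-220/57, M4=0
seg 0: a=3, c=M0/2=0, d=(M1−M0)/(6·3)=-112/513, b=Δ0−h0·(2M0+M1)/6=55/57
seg 1: a=0, c=M1/2=-112/57, d=(M2−M1)/(6·1)=36/19, b=Δ1−h1·(2M1+M2)/6=-281/57
seg 2: a=-5, c=M2/2=212/57, d=(M3−M2)/(6·3)=-322/513, b=Δ2−h2·(2M2+M3)/6=-181/57
seg 3: a=2, c=M3/2=-110/57, d=(M4−M3)/(6·3)=110/513, b=Δ3−h3·(2M3+M4)/6=125/57
t_q=31/4 → seg 3, τ=3/4; S=2+125/57·τ+-110/57·τ²+110/513·τ³=1611/608

  seg 0: a=3 b=55/57 c=0 d=-112/513
  seg 1: a=0 b=-281/57 c=-112/57 d=36/19
  seg 2: a=-5 b=-181/57 c=212/57 d=-322/513
  seg 3: a=2 b=125/57 c=-110/57 d=110/513
S(31/4) = 1611/608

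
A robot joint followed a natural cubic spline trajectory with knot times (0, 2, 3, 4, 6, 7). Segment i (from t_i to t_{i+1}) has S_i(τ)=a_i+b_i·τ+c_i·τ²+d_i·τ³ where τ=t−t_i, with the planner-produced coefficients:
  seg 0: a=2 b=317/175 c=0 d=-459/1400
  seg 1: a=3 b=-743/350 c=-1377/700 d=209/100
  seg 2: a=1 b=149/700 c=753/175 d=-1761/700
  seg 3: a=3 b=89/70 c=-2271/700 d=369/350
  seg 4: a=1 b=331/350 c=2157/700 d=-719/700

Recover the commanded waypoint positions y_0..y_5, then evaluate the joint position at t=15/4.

y_0=2 y_1=3 y_2=1 y_3=3 y_4=1 y_5=4
S(15/4) = 112837/44800

y_0 = S_0(0) = a_0 = 2
y_1 = S_1(0) = a_1 = 3
y_2 = S_2(0) = a_2 = 1
y_3 = S_3(0) = a_3 = 3
y_4 = S_4(0) = a_4 = 1
y_5 = S_4(1) = 4
t_q=15/4 is in segment 2 (τ=3/4); S_2(τ)=112837/44800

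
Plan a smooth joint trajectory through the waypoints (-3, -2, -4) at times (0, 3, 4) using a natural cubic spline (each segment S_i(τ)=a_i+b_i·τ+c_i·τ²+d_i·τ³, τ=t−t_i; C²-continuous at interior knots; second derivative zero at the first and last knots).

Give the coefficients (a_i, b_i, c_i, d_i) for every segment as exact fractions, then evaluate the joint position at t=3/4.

Δ: Δ0=1/3, Δ1=-2
row 1: diag=8, rhs=-14; c'=1/8, d'=-7/4
back: M1=-7/4
M: M0=0, M1=-7/4, M2=0
seg 0: a=-3, c=M0/2=0, d=(M1−M0)/(6·3)=-7/72, b=Δ0−h0·(2M0+M1)/6=29/24
seg 1: a=-2, c=M1/2=-7/8, d=(M2−M1)/(6·1)=7/24, b=Δ1−h1·(2M1+M2)/6=-17/12
t_q=3/4 → seg 0, τ=3/4; S=-3+29/24·τ+0·τ²+-7/72·τ³=-1093/512

  seg 0: a=-3 b=29/24 c=0 d=-7/72
  seg 1: a=-2 b=-17/12 c=-7/8 d=7/24
S(3/4) = -1093/512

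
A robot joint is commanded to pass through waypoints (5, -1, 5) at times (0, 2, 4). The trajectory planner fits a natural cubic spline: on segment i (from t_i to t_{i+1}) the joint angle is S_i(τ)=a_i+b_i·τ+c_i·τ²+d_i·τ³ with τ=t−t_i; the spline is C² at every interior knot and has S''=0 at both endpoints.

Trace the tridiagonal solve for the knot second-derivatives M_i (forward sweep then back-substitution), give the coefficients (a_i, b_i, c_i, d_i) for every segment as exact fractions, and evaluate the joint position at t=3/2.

Δ: Δ0=-3, Δ1=3
row 1: diag=8, rhs=36; c'=1/4, d'=9/2
back: M1=9/2
M: M0=0, M1=9/2, M2=0
seg 0: a=5, c=M0/2=0, d=(M1−M0)/(6·2)=3/8, b=Δ0−h0·(2M0+M1)/6=-9/2
seg 1: a=-1, c=M1/2=9/4, d=(M2−M1)/(6·2)=-3/8, b=Δ1−h1·(2M1+M2)/6=0
t_q=3/2 → seg 0, τ=3/2; S=5+-9/2·τ+0·τ²+3/8·τ³=-31/64

  seg 0: a=5 b=-9/2 c=0 d=3/8
  seg 1: a=-1 b=0 c=9/4 d=-3/8
S(3/2) = -31/64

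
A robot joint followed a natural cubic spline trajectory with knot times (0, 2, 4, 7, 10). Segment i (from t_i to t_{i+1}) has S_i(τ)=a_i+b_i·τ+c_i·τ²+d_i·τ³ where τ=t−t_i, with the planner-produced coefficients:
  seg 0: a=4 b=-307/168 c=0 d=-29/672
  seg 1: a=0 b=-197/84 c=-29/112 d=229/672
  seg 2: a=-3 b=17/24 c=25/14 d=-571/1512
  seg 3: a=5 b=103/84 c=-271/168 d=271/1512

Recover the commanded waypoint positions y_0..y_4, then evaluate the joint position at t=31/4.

y_0 = S_0(0) = a_0 = 4
y_1 = S_1(0) = a_1 = 0
y_2 = S_2(0) = a_2 = -3
y_3 = S_3(0) = a_3 = 5
y_4 = S_3(3) = -1
t_q=31/4 is in segment 3 (τ=3/4); S_3(τ)=2605/512

y_0=4 y_1=0 y_2=-3 y_3=5 y_4=-1
S(31/4) = 2605/512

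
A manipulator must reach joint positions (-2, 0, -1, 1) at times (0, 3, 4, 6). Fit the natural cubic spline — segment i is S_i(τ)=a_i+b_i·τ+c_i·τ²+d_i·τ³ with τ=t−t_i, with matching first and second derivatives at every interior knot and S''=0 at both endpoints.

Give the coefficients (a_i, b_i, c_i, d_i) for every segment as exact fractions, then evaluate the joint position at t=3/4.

  seg 0: a=-2 b=202/141 c=0 d=-4/47
  seg 1: a=0 b=-122/141 c=-36/47 d=89/141
  seg 2: a=-1 b=-71/141 c=53/47 d=-53/282
S(3/4) = -723/752

Δ: Δ0=2/3, Δ1=-1, Δ2=1
row 1: diag=8, rhs=-10; c'=1/8, d'=-5/4
row 2: denom=6−1·1/8=47/8; d'=(12−1·-5/4)/(47/8)=106/47
back: M2=106/47
back: M1=-5/4−1/8·106/47=-72/47
M: M0=0, M1=-72/47, M2=106/47, M3=0
seg 0: a=-2, c=M0/2=0, d=(M1−M0)/(6·3)=-4/47, b=Δ0−h0·(2M0+M1)/6=202/141
seg 1: a=0, c=M1/2=-36/47, d=(M2−M1)/(6·1)=89/141, b=Δ1−h1·(2M1+M2)/6=-122/141
seg 2: a=-1, c=M2/2=53/47, d=(M3−M2)/(6·2)=-53/282, b=Δ2−h2·(2M2+M3)/6=-71/141
t_q=3/4 → seg 0, τ=3/4; S=-2+202/141·τ+0·τ²+-4/47·τ³=-723/752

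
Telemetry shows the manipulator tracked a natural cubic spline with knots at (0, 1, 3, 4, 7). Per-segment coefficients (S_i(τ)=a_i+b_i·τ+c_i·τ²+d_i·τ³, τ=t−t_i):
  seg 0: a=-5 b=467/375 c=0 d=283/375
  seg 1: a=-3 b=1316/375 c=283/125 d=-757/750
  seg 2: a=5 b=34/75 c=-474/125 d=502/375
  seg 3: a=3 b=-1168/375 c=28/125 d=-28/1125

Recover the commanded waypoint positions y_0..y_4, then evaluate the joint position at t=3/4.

y_0 = S_0(0) = a_0 = -5
y_1 = S_1(0) = a_1 = -3
y_2 = S_2(0) = a_2 = 5
y_3 = S_3(0) = a_3 = 3
y_4 = S_3(3) = -5
t_q=3/4 is in segment 0 (τ=3/4); S_0(τ)=-29981/8000

y_0=-5 y_1=-3 y_2=5 y_3=3 y_4=-5
S(3/4) = -29981/8000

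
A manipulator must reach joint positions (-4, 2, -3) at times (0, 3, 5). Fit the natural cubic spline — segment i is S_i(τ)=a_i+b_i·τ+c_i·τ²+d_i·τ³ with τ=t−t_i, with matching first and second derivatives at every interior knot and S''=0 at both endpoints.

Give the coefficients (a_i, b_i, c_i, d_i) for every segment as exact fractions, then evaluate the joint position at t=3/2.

  seg 0: a=-4 b=67/20 c=0 d=-3/20
  seg 1: a=2 b=-7/10 c=-27/20 d=9/40
S(3/2) = 83/160

Δ: Δ0=2, Δ1=-5/2
row 1: diag=10, rhs=-27; c'=1/5, d'=-27/10
back: M1=-27/10
M: M0=0, M1=-27/10, M2=0
seg 0: a=-4, c=M0/2=0, d=(M1−M0)/(6·3)=-3/20, b=Δ0−h0·(2M0+M1)/6=67/20
seg 1: a=2, c=M1/2=-27/20, d=(M2−M1)/(6·2)=9/40, b=Δ1−h1·(2M1+M2)/6=-7/10
t_q=3/2 → seg 0, τ=3/2; S=-4+67/20·τ+0·τ²+-3/20·τ³=83/160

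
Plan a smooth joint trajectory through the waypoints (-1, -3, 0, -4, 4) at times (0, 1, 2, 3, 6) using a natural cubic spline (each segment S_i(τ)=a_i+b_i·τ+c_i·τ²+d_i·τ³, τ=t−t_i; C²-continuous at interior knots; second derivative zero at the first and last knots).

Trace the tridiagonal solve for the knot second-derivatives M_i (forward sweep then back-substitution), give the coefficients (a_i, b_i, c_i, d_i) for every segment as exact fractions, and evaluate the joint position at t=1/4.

  seg 0: a=-1 b=-1349/348 c=0 d=653/348
  seg 1: a=-3 b=305/174 c=653/116 d=-1525/348
  seg 2: a=0 b=-47/348 c=-218/29 d=1271/348
  seg 3: a=-4 b=-733/174 c=399/116 d=-133/348
S(1/4) = -14401/7424

Δ: Δ0=-2, Δ1=3, Δ2=-4, Δ3=8/3
row 1: diag=4, rhs=30; c'=1/4, d'=15/2
row 2: denom=4−1·1/4=15/4; d'=(-42−1·15/2)/(15/4)=-66/5
row 3: denom=8−1·4/15=116/15; d'=(40−1·-66/5)/(116/15)=399/58
back: M3=399/58
back: M2=-66/5−4/15·399/58=-436/29
back: M1=15/2−1/4·-436/29=653/58
M: M0=0, M1=653/58, M2=-436/29, M3=399/58, M4=0
seg 0: a=-1, c=M0/2=0, d=(M1−M0)/(6·1)=653/348, b=Δ0−h0·(2M0+M1)/6=-1349/348
seg 1: a=-3, c=M1/2=653/116, d=(M2−M1)/(6·1)=-1525/348, b=Δ1−h1·(2M1+M2)/6=305/174
seg 2: a=0, c=M2/2=-218/29, d=(M3−M2)/(6·1)=1271/348, b=Δ2−h2·(2M2+M3)/6=-47/348
seg 3: a=-4, c=M3/2=399/116, d=(M4−M3)/(6·3)=-133/348, b=Δ3−h3·(2M3+M4)/6=-733/174
t_q=1/4 → seg 0, τ=1/4; S=-1+-1349/348·τ+0·τ²+653/348·τ³=-14401/7424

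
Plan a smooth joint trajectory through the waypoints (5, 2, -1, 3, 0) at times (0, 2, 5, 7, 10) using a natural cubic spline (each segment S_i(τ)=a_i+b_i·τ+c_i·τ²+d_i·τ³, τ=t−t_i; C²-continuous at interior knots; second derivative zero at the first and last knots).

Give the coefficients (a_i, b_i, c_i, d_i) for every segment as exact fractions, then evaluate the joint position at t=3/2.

  seg 0: a=5 b=-79/58 c=0 d=-1/29
  seg 1: a=2 b=-103/58 c=-6/29 d=9/58
  seg 2: a=-1 b=34/29 c=69/58 d=-45/116
  seg 3: a=3 b=37/29 c=-33/29 d=11/87
S(3/2) = 659/232

Δ: Δ0=-3/2, Δ1=-1, Δ2=2, Δ3=-1
row 1: diag=10, rhs=3; c'=3/10, d'=3/10
row 2: denom=10−3·3/10=91/10; d'=(18−3·3/10)/(91/10)=171/91
row 3: denom=10−2·20/91=870/91; d'=(-18−2·171/91)/(870/91)=-66/29
back: M3=-66/29
back: M2=171/91−20/91·-66/29=69/29
back: M1=3/10−3/10·69/29=-12/29
M: M0=0, M1=-12/29, M2=69/29, M3=-66/29, M4=0
seg 0: a=5, c=M0/2=0, d=(M1−M0)/(6·2)=-1/29, b=Δ0−h0·(2M0+M1)/6=-79/58
seg 1: a=2, c=M1/2=-6/29, d=(M2−M1)/(6·3)=9/58, b=Δ1−h1·(2M1+M2)/6=-103/58
seg 2: a=-1, c=M2/2=69/58, d=(M3−M2)/(6·2)=-45/116, b=Δ2−h2·(2M2+M3)/6=34/29
seg 3: a=3, c=M3/2=-33/29, d=(M4−M3)/(6·3)=11/87, b=Δ3−h3·(2M3+M4)/6=37/29
t_q=3/2 → seg 0, τ=3/2; S=5+-79/58·τ+0·τ²+-1/29·τ³=659/232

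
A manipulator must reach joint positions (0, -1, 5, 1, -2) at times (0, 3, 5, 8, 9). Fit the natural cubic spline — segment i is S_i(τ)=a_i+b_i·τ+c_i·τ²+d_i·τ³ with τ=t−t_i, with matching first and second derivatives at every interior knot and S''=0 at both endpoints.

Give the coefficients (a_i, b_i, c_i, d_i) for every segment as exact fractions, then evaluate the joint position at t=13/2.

  seg 0: a=0 b=-557/339 c=0 d=148/1017
  seg 1: a=-1 b=775/339 c=148/113 d=-323/678
  seg 2: a=5 b=613/339 c=-175/113 d=170/1017
  seg 3: a=1 b=-1007/339 c=-5/113 d=5/339
S(13/2) = 1083/226

Δ: Δ0=-1/3, Δ1=3, Δ2=-4/3, Δ3=-3
row 1: diag=10, rhs=20; c'=1/5, d'=2
row 2: denom=10−2·1/5=48/5; d'=(-26−2·2)/(48/5)=-25/8
row 3: denom=8−3·5/16=113/16; d'=(-10−3·-25/8)/(113/16)=-10/113
back: M3=-10/113
back: M2=-25/8−5/16·-10/113=-350/113
back: M1=2−1/5·-350/113=296/113
M: M0=0, M1=296/113, M2=-350/113, M3=-10/113, M4=0
seg 0: a=0, c=M0/2=0, d=(M1−M0)/(6·3)=148/1017, b=Δ0−h0·(2M0+M1)/6=-557/339
seg 1: a=-1, c=M1/2=148/113, d=(M2−M1)/(6·2)=-323/678, b=Δ1−h1·(2M1+M2)/6=775/339
seg 2: a=5, c=M2/2=-175/113, d=(M3−M2)/(6·3)=170/1017, b=Δ2−h2·(2M2+M3)/6=613/339
seg 3: a=1, c=M3/2=-5/113, d=(M4−M3)/(6·1)=5/339, b=Δ3−h3·(2M3+M4)/6=-1007/339
t_q=13/2 → seg 2, τ=3/2; S=5+613/339·τ+-175/113·τ²+170/1017·τ³=1083/226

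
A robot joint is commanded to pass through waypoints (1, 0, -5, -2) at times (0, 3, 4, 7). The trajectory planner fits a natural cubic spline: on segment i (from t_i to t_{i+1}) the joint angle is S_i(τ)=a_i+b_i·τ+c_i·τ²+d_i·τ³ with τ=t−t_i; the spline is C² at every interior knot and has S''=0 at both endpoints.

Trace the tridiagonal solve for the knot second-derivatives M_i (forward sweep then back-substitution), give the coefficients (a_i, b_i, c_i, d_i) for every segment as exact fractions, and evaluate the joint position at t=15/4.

Δ: Δ0=-1/3, Δ1=-5, Δ2=1
row 1: diag=8, rhs=-28; c'=1/8, d'=-7/2
row 2: denom=8−1·1/8=63/8; d'=(36−1·-7/2)/(63/8)=316/63
back: M2=316/63
back: M1=-7/2−1/8·316/63=-260/63
M: M0=0, M1=-260/63, M2=316/63, M3=0
seg 0: a=1, c=M0/2=0, d=(M1−M0)/(6·3)=-130/567, b=Δ0−h0·(2M0+M1)/6=109/63
seg 1: a=0, c=M1/2=-130/63, d=(M2−M1)/(6·1)=32/21, b=Δ1−h1·(2M1+M2)/6=-281/63
seg 2: a=-5, c=M2/2=158/63, d=(M3−M2)/(6·3)=-158/567, b=Δ2−h2·(2M2+M3)/6=-253/63
t_q=15/4 → seg 1, τ=3/4; S=0+-281/63·τ+-130/63·τ²+32/21·τ³=-649/168

  seg 0: a=1 b=109/63 c=0 d=-130/567
  seg 1: a=0 b=-281/63 c=-130/63 d=32/21
  seg 2: a=-5 b=-253/63 c=158/63 d=-158/567
S(15/4) = -649/168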